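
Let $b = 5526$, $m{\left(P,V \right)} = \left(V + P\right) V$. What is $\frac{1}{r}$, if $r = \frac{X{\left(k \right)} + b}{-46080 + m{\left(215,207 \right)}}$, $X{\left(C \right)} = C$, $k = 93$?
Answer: $\frac{13758}{1873} \approx 7.3454$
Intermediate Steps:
$m{\left(P,V \right)} = V \left(P + V\right)$ ($m{\left(P,V \right)} = \left(P + V\right) V = V \left(P + V\right)$)
$r = \frac{1873}{13758}$ ($r = \frac{93 + 5526}{-46080 + 207 \left(215 + 207\right)} = \frac{5619}{-46080 + 207 \cdot 422} = \frac{5619}{-46080 + 87354} = \frac{5619}{41274} = 5619 \cdot \frac{1}{41274} = \frac{1873}{13758} \approx 0.13614$)
$\frac{1}{r} = \frac{1}{\frac{1873}{13758}} = \frac{13758}{1873}$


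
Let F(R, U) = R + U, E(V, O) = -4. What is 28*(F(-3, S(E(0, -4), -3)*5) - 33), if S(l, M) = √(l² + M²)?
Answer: -308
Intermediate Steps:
S(l, M) = √(M² + l²)
28*(F(-3, S(E(0, -4), -3)*5) - 33) = 28*((-3 + √((-3)² + (-4)²)*5) - 33) = 28*((-3 + √(9 + 16)*5) - 33) = 28*((-3 + √25*5) - 33) = 28*((-3 + 5*5) - 33) = 28*((-3 + 25) - 33) = 28*(22 - 33) = 28*(-11) = -308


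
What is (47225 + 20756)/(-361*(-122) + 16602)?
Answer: 67981/60644 ≈ 1.1210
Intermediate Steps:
(47225 + 20756)/(-361*(-122) + 16602) = 67981/(44042 + 16602) = 67981/60644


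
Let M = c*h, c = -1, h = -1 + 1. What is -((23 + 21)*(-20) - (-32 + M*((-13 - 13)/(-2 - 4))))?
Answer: 848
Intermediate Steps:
h = 0
M = 0 (M = -1*0 = 0)
-((23 + 21)*(-20) - (-32 + M*((-13 - 13)/(-2 - 4)))) = -((23 + 21)*(-20) - (-32 + 0*((-13 - 13)/(-2 - 4)))) = -(44*(-20) - (-32 + 0*(-26/(-6)))) = -(-880 - (-32 + 0*(-26*(-⅙)))) = -(-880 - (-32 + 0*(13/3))) = -(-880 - (-32 + 0)) = -(-880 - 1*(-32)) = -(-880 + 32) = -1*(-848) = 848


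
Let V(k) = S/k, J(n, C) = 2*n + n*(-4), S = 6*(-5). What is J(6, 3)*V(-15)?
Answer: -24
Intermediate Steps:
S = -30
J(n, C) = -2*n (J(n, C) = 2*n - 4*n = -2*n)
V(k) = -30/k
J(6, 3)*V(-15) = (-2*6)*(-30/(-15)) = -(-360)*(-1)/15 = -12*2 = -24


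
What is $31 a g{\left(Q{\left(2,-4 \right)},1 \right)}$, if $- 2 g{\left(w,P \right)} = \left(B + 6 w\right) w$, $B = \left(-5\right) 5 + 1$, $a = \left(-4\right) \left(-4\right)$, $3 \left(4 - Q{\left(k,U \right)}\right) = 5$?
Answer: $\frac{17360}{3} \approx 5786.7$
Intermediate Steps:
$Q{\left(k,U \right)} = \frac{7}{3}$ ($Q{\left(k,U \right)} = 4 - \frac{5}{3} = \frac{7}{3}$)
$a = 16$
$B = -24$ ($B = -25 + 1 = -24$)
$g{\left(w,P \right)} = - \frac{w \left(-24 + 6 w\right)}{2}$ ($g{\left(w,P \right)} = - \frac{\left(-24 + 6 w\right) w}{2} = - \frac{w \left(-24 + 6 w\right)}{2}$)
$31 a g{\left(Q{\left(2,-4 \right)},1 \right)} = 31 \cdot 16 \cdot 3 \cdot \frac{7}{3} \left(4 - \frac{7}{3}\right) = 496 \cdot 3 \cdot \frac{7}{3} \left(4 - \frac{7}{3}\right) = 496 \cdot 3 \cdot \frac{7}{3} \cdot \frac{5}{3} = 496 \cdot \frac{35}{3} = \frac{17360}{3}$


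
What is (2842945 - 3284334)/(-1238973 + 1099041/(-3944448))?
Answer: 580345319424/1629021890315 ≈ 0.35625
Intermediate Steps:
(2842945 - 3284334)/(-1238973 + 1099041/(-3944448)) = -441389/(-1238973 + 1099041*(-1/3944448)) = -441389/(-1238973 - 366347/1314816) = -441389/(-1629021890315/1314816) = -441389*(-1314816/1629021890315) = 580345319424/1629021890315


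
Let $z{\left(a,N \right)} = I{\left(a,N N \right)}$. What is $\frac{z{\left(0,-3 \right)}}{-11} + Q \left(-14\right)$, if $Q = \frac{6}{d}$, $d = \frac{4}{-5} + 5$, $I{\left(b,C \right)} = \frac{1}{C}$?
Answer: $- \frac{1981}{99} \approx -20.01$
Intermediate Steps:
$d = \frac{21}{5}$ ($d = 4 \left(- \frac{1}{5}\right) + 5 = - \frac{4}{5} + 5 = \frac{21}{5} \approx 4.2$)
$z{\left(a,N \right)} = \frac{1}{N^{2}}$ ($z{\left(a,N \right)} = \frac{1}{N N} = \frac{1}{N^{2}}$)
$Q = \frac{10}{7}$ ($Q = \frac{6}{\frac{21}{5}} = 6 \cdot \frac{5}{21} = \frac{10}{7} \approx 1.4286$)
$\frac{z{\left(0,-3 \right)}}{-11} + Q \left(-14\right) = \frac{1}{9 \left(-11\right)} + \frac{10}{7} \left(-14\right) = \frac{1}{9} \left(- \frac{1}{11}\right) - 20 = - \frac{1}{99} - 20 = - \frac{1981}{99}$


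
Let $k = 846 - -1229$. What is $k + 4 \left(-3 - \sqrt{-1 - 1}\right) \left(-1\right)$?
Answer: $2087 + 4 i \sqrt{2} \approx 2087.0 + 5.6569 i$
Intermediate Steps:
$k = 2075$ ($k = 846 + 1229 = 2075$)
$k + 4 \left(-3 - \sqrt{-1 - 1}\right) \left(-1\right) = 2075 + 4 \left(-3 - \sqrt{-1 - 1}\right) \left(-1\right) = 2075 + 4 \left(-3 - \sqrt{-2}\right) \left(-1\right) = 2075 + 4 \left(-3 - i \sqrt{2}\right) \left(-1\right) = 2075 + \left(-12 - 4 i \sqrt{2}\right) \left(-1\right) = 2075 + \left(12 + 4 i \sqrt{2}\right) = 2087 + 4 i \sqrt{2}$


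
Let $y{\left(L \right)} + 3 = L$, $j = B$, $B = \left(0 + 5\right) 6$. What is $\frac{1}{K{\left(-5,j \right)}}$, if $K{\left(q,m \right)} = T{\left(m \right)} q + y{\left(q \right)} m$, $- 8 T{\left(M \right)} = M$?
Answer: $- \frac{4}{885} \approx -0.0045198$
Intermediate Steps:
$B = 30$ ($B = 5 \cdot 6 = 30$)
$T{\left(M \right)} = - \frac{M}{8}$
$j = 30$
$y{\left(L \right)} = -3 + L$
$K{\left(q,m \right)} = m \left(-3 + q\right) - \frac{m q}{8}$ ($K{\left(q,m \right)} = - \frac{m}{8} q + \left(-3 + q\right) m = - \frac{m q}{8} + m \left(-3 + q\right) = m \left(-3 + q\right) - \frac{m q}{8}$)
$\frac{1}{K{\left(-5,j \right)}} = \frac{1}{\frac{1}{8} \cdot 30 \left(-24 + 7 \left(-5\right)\right)} = \frac{1}{\frac{1}{8} \cdot 30 \left(-24 - 35\right)} = \frac{1}{\frac{1}{8} \cdot 30 \left(-59\right)} = \frac{1}{- \frac{885}{4}} = - \frac{4}{885}$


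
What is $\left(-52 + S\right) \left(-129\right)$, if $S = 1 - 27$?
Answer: $10062$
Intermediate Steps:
$S = -26$
$\left(-52 + S\right) \left(-129\right) = \left(-52 - 26\right) \left(-129\right) = \left(-78\right) \left(-129\right) = 10062$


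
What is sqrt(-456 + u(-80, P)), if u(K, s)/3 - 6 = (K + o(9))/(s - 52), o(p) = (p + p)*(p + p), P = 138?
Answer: 18*I*sqrt(2451)/43 ≈ 20.724*I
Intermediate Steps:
o(p) = 4*p**2 (o(p) = (2*p)*(2*p) = 4*p**2)
u(K, s) = 18 + 3*(324 + K)/(-52 + s) (u(K, s) = 18 + 3*((K + 4*9**2)/(s - 52)) = 18 + 3*((K + 4*81)/(-52 + s)) = 18 + 3*((K + 324)/(-52 + s)) = 18 + 3*((324 + K)/(-52 + s)) = 18 + 3*(324 + K)/(-52 + s))
sqrt(-456 + u(-80, P)) = sqrt(-456 + 3*(12 - 80 + 6*138)/(-52 + 138)) = sqrt(-456 + 3*(12 - 80 + 828)/86) = sqrt(-456 + 3*(1/86)*760) = sqrt(-456 + 1140/43) = sqrt(-18468/43) = 18*I*sqrt(2451)/43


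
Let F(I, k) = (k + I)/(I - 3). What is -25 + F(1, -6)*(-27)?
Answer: -185/2 ≈ -92.500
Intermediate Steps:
F(I, k) = (I + k)/(-3 + I)
-25 + F(1, -6)*(-27) = -25 + ((1 - 6)/(-3 + 1))*(-27) = -25 + (-5/(-2))*(-27) = -25 - 1/2*(-5)*(-27) = -25 + (5/2)*(-27) = -25 - 135/2 = -185/2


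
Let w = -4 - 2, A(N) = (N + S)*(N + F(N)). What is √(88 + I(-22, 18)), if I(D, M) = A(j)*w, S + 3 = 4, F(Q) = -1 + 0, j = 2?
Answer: √70 ≈ 8.3666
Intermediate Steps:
F(Q) = -1
S = 1 (S = -3 + 4 = 1)
A(N) = (1 + N)*(-1 + N) (A(N) = (N + 1)*(N - 1) = (1 + N)*(-1 + N))
w = -6
I(D, M) = -18 (I(D, M) = (-1 + 2²)*(-6) = (-1 + 4)*(-6) = 3*(-6) = -18)
√(88 + I(-22, 18)) = √(88 - 18) = √70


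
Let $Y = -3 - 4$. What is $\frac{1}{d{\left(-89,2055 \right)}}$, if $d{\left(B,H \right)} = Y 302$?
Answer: $- \frac{1}{2114} \approx -0.00047304$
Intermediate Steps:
$Y = -7$ ($Y = -3 - 4 = -7$)
$d{\left(B,H \right)} = -2114$ ($d{\left(B,H \right)} = \left(-7\right) 302 = -2114$)
$\frac{1}{d{\left(-89,2055 \right)}} = \frac{1}{-2114} = - \frac{1}{2114}$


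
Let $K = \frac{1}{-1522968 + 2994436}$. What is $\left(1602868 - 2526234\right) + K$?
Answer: $- \frac{1358703521287}{1471468} \approx -9.2337 \cdot 10^{5}$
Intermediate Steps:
$K = \frac{1}{1471468} \approx 6.7959 \cdot 10^{-7}$
$\left(1602868 - 2526234\right) + K = \left(1602868 - 2526234\right) + \frac{1}{1471468} = -923366 + \frac{1}{1471468} = - \frac{1358703521287}{1471468}$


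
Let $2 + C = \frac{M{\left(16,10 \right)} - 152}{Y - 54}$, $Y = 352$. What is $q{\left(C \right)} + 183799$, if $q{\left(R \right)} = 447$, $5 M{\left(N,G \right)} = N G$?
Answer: $184246$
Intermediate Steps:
$M{\left(N,G \right)} = \frac{G N}{5}$ ($M{\left(N,G \right)} = \frac{N G}{5} = \frac{G N}{5}$)
$C = - \frac{358}{149}$ ($C = -2 + \frac{\frac{1}{5} \cdot 10 \cdot 16 - 152}{352 - 54} = -2 + \frac{32 - 152}{298} = -2 - \frac{60}{149} = - \frac{358}{149} \approx -2.4027$)
$q{\left(C \right)} + 183799 = 447 + 183799 = 184246$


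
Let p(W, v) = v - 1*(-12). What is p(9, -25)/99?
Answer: -13/99 ≈ -0.13131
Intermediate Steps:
p(W, v) = 12 + v (p(W, v) = v + 12 = 12 + v)
p(9, -25)/99 = (12 - 25)/99 = -13*1/99 = -13/99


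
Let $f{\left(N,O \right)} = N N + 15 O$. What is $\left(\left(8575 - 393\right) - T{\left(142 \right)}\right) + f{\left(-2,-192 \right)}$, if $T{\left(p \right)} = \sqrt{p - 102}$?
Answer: $5306 - 2 \sqrt{10} \approx 5299.7$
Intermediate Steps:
$T{\left(p \right)} = \sqrt{-102 + p}$
$f{\left(N,O \right)} = N^{2} + 15 O$
$\left(\left(8575 - 393\right) - T{\left(142 \right)}\right) + f{\left(-2,-192 \right)} = \left(\left(8575 - 393\right) - \sqrt{-102 + 142}\right) + \left(\left(-2\right)^{2} + 15 \left(-192\right)\right) = \left(8182 - \sqrt{40}\right) + \left(4 - 2880\right) = \left(8182 - 2 \sqrt{10}\right) - 2876 = 5306 - 2 \sqrt{10}$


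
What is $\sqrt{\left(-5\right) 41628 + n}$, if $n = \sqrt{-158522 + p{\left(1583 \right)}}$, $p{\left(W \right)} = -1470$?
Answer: $\sqrt{-208140 + 2 i \sqrt{39998}} \approx 0.438 + 456.22 i$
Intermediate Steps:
$n = 2 i \sqrt{39998}$ ($n = \sqrt{-158522 - 1470} = \sqrt{-159992} = 2 i \sqrt{39998} \approx 399.99 i$)
$\sqrt{\left(-5\right) 41628 + n} = \sqrt{\left(-5\right) 41628 + 2 i \sqrt{39998}} = \sqrt{-208140 + 2 i \sqrt{39998}}$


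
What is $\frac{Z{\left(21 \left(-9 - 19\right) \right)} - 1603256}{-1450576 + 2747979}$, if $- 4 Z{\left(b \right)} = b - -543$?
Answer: $- \frac{6412979}{5189612} \approx -1.2357$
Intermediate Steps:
$Z{\left(b \right)} = - \frac{543}{4} - \frac{b}{4}$ ($Z{\left(b \right)} = - \frac{b - -543}{4} = - \frac{b + 543}{4} = - \frac{543 + b}{4} = - \frac{543}{4} - \frac{b}{4}$)
$\frac{Z{\left(21 \left(-9 - 19\right) \right)} - 1603256}{-1450576 + 2747979} = \frac{\left(- \frac{543}{4} - \frac{21 \left(-9 - 19\right)}{4}\right) - 1603256}{-1450576 + 2747979} = \frac{\left(- \frac{543}{4} - \frac{21 \left(-28\right)}{4}\right) - 1603256}{1297403} = \left(\left(- \frac{543}{4} - -147\right) - 1603256\right) \frac{1}{1297403} = \left(\left(- \frac{543}{4} + 147\right) - 1603256\right) \frac{1}{1297403} = \left(\frac{45}{4} - 1603256\right) \frac{1}{1297403} = \left(- \frac{6412979}{4}\right) \frac{1}{1297403} = - \frac{6412979}{5189612}$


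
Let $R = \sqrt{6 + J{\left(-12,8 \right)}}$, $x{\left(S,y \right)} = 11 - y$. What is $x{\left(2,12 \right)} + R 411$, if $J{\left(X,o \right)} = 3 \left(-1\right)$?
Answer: $-1 + 411 \sqrt{3} \approx 710.87$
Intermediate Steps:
$J{\left(X,o \right)} = -3$
$R = \sqrt{3}$ ($R = \sqrt{6 - 3} = \sqrt{3} \approx 1.732$)
$x{\left(2,12 \right)} + R 411 = \left(11 - 12\right) + \sqrt{3} \cdot 411 = \left(11 - 12\right) + 411 \sqrt{3} = -1 + 411 \sqrt{3}$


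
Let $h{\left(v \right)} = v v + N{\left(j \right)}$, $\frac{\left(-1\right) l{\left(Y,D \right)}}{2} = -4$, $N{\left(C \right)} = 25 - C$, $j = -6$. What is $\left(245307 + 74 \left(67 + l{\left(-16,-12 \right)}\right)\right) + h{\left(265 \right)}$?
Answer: $321113$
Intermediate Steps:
$l{\left(Y,D \right)} = 8$ ($l{\left(Y,D \right)} = \left(-2\right) \left(-4\right) = 8$)
$h{\left(v \right)} = 31 + v^{2}$ ($h{\left(v \right)} = v v + \left(25 - -6\right) = v^{2} + \left(25 + 6\right) = v^{2} + 31 = 31 + v^{2}$)
$\left(245307 + 74 \left(67 + l{\left(-16,-12 \right)}\right)\right) + h{\left(265 \right)} = \left(245307 + 74 \left(67 + 8\right)\right) + \left(31 + 265^{2}\right) = \left(245307 + 74 \cdot 75\right) + \left(31 + 70225\right) = \left(245307 + 5550\right) + 70256 = 250857 + 70256 = 321113$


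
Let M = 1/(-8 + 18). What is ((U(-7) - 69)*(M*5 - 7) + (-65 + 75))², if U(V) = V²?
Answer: 19600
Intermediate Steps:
M = ⅒ (M = 1/10 = ⅒ ≈ 0.10000)
((U(-7) - 69)*(M*5 - 7) + (-65 + 75))² = (((-7)² - 69)*((⅒)*5 - 7) + (-65 + 75))² = ((49 - 69)*(½ - 7) + 10)² = (-20*(-13/2) + 10)² = (130 + 10)² = 140² = 19600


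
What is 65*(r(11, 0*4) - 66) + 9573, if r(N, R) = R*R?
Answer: 5283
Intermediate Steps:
r(N, R) = R**2
65*(r(11, 0*4) - 66) + 9573 = 65*((0*4)**2 - 66) + 9573 = 65*(0**2 - 66) + 9573 = 65*(0 - 66) + 9573 = 65*(-66) + 9573 = -4290 + 9573 = 5283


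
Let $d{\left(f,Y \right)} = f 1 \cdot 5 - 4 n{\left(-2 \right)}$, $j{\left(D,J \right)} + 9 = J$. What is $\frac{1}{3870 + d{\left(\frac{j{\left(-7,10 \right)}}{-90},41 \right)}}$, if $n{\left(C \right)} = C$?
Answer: $\frac{18}{69803} \approx 0.00025787$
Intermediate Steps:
$j{\left(D,J \right)} = -9 + J$
$d{\left(f,Y \right)} = 8 + 5 f$ ($d{\left(f,Y \right)} = f 1 \cdot 5 - -8 = f 5 + 8 = 5 f + 8 = 8 + 5 f$)
$\frac{1}{3870 + d{\left(\frac{j{\left(-7,10 \right)}}{-90},41 \right)}} = \frac{1}{3870 + \left(8 + 5 \frac{-9 + 10}{-90}\right)} = \frac{1}{3870 + \left(8 + 5 \cdot 1 \left(- \frac{1}{90}\right)\right)} = \frac{1}{3870 + \left(8 + 5 \left(- \frac{1}{90}\right)\right)} = \frac{1}{3870 + \left(8 - \frac{1}{18}\right)} = \frac{1}{3870 + \frac{143}{18}} = \frac{1}{\frac{69803}{18}} = \frac{18}{69803}$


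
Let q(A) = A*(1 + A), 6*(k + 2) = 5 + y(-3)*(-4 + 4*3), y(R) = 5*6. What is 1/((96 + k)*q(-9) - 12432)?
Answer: -1/2724 ≈ -0.00036711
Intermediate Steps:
y(R) = 30
k = 233/6 (k = -2 + (5 + 30*(-4 + 4*3))/6 = -2 + (5 + 30*(-4 + 12))/6 = -2 + (5 + 30*8)/6 = -2 + (5 + 240)/6 = -2 + (⅙)*245 = -2 + 245/6 = 233/6 ≈ 38.833)
1/((96 + k)*q(-9) - 12432) = 1/((96 + 233/6)*(-9*(1 - 9)) - 12432) = 1/(809*(-9*(-8))/6 - 12432) = 1/((809/6)*72 - 12432) = 1/(9708 - 12432) = 1/(-2724) = -1/2724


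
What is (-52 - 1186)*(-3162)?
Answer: 3914556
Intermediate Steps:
(-52 - 1186)*(-3162) = -1238*(-3162) = 3914556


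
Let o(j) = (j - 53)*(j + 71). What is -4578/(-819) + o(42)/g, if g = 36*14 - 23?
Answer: 4337/1443 ≈ 3.0055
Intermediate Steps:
o(j) = (-53 + j)*(71 + j)
g = 481 (g = 504 - 23 = 481)
-4578/(-819) + o(42)/g = -4578/(-819) + (-3763 + 42² + 18*42)/481 = -4578*(-1/819) + (-3763 + 1764 + 756)*(1/481) = 218/39 - 1243*1/481 = 218/39 - 1243/481 = 4337/1443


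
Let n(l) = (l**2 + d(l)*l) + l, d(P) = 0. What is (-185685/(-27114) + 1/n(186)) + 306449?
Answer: 24084343362353/78589929 ≈ 3.0646e+5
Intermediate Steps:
n(l) = l + l**2 (n(l) = (l**2 + 0*l) + l = (l**2 + 0) + l = l**2 + l = l + l**2)
(-185685/(-27114) + 1/n(186)) + 306449 = (-185685/(-27114) + 1/(186*(1 + 186))) + 306449 = (-185685*(-1/27114) + 1/(186*187)) + 306449 = (61895/9038 + 1/34782) + 306449 = 538210232/78589929 + 306449 = 24084343362353/78589929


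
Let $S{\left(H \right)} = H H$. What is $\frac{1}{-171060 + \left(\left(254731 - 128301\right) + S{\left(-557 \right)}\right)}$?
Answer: $\frac{1}{265619} \approx 3.7648 \cdot 10^{-6}$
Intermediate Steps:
$S{\left(H \right)} = H^{2}$
$\frac{1}{-171060 + \left(\left(254731 - 128301\right) + S{\left(-557 \right)}\right)} = \frac{1}{-171060 + \left(\left(254731 - 128301\right) + \left(-557\right)^{2}\right)} = \frac{1}{-171060 + \left(126430 + 310249\right)} = \frac{1}{-171060 + 436679} = \frac{1}{265619}$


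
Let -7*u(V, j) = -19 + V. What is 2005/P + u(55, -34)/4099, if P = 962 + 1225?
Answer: 57450733/62751591 ≈ 0.91553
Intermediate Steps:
u(V, j) = 19/7 - V/7 (u(V, j) = -(-19 + V)/7 = 19/7 - V/7)
P = 2187
2005/P + u(55, -34)/4099 = 2005/2187 + (19/7 - 1/7*55)/4099 = 2005*(1/2187) + (19/7 - 55/7)*(1/4099) = 2005/2187 - 36/7*1/4099 = 2005/2187 - 36/28693 = 57450733/62751591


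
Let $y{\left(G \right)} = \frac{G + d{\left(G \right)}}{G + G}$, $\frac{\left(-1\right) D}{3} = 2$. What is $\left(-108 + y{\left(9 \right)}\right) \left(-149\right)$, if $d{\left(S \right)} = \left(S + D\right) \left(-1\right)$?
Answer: $\frac{48127}{3} \approx 16042.0$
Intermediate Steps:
$D = -6$ ($D = \left(-3\right) 2 = -6$)
$d{\left(S \right)} = 6 - S$ ($d{\left(S \right)} = \left(S - 6\right) \left(-1\right) = \left(-6 + S\right) \left(-1\right) = 6 - S$)
$y{\left(G \right)} = \frac{3}{G}$ ($y{\left(G \right)} = \frac{G - \left(-6 + G\right)}{G + G} = \frac{6}{2 G} = 6 \frac{1}{2 G} = \frac{3}{G}$)
$\left(-108 + y{\left(9 \right)}\right) \left(-149\right) = \left(-108 + \frac{3}{9}\right) \left(-149\right) = \left(-108 + 3 \cdot \frac{1}{9}\right) \left(-149\right) = \left(-108 + \frac{1}{3}\right) \left(-149\right) = \left(- \frac{323}{3}\right) \left(-149\right) = \frac{48127}{3}$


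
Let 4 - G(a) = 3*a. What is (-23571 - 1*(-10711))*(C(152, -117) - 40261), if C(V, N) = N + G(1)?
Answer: 519248220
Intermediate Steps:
G(a) = 4 - 3*a
C(V, N) = 1 + N (C(V, N) = N + (4 - 3*1) = N + (4 - 3) = N + 1 = 1 + N)
(-23571 - 1*(-10711))*(C(152, -117) - 40261) = (-23571 - 1*(-10711))*((1 - 117) - 40261) = (-23571 + 10711)*(-116 - 40261) = -12860*(-40377) = 519248220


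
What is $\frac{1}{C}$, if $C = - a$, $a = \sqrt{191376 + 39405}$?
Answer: $- \frac{\sqrt{230781}}{230781} \approx -0.0020816$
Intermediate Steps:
$a = \sqrt{230781} \approx 480.4$
$C = - \sqrt{230781} \approx -480.4$
$\frac{1}{C} = \frac{1}{\left(-1\right) \sqrt{230781}} = - \frac{\sqrt{230781}}{230781}$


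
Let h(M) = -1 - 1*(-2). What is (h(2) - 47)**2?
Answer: 2116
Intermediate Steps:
h(M) = 1 (h(M) = -1 + 2 = 1)
(h(2) - 47)**2 = (1 - 47)**2 = (-46)**2 = 2116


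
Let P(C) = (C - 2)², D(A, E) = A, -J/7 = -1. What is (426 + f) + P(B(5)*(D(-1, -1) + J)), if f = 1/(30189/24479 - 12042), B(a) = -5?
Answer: 427381572571/294745929 ≈ 1450.0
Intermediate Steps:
J = 7 (J = -7*(-1) = 7)
f = -24479/294745929 (f = 1/(30189*(1/24479) - 12042) = 1/(30189/24479 - 12042) = 1/(-294745929/24479) = -24479/294745929 ≈ -8.3051e-5)
P(C) = (-2 + C)²
(426 + f) + P(B(5)*(D(-1, -1) + J)) = (426 - 24479/294745929) + (-2 - 5*(-1 + 7))² = 125561741275/294745929 + (-2 - 5*6)² = 125561741275/294745929 + (-2 - 30)² = 125561741275/294745929 + (-32)² = 125561741275/294745929 + 1024 = 427381572571/294745929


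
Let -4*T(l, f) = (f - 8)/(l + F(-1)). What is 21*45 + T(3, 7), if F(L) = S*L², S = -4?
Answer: 3779/4 ≈ 944.75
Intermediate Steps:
F(L) = -4*L²
T(l, f) = -(-8 + f)/(4*(-4 + l)) (T(l, f) = -(f - 8)/(4*(l - 4*(-1)²)) = -(-8 + f)/(4*(l - 4*1)) = -(-8 + f)/(4*(l - 4)) = -(-8 + f)/(4*(-4 + l)))
21*45 + T(3, 7) = 21*45 + (8 - 1*7)/(4*(-4 + 3)) = 945 + (¼)*(8 - 7)/(-1) = 945 + (¼)*(-1)*1 = 945 - ¼ = 3779/4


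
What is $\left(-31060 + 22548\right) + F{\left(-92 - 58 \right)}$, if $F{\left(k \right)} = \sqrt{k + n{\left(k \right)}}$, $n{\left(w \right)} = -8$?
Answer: $-8512 + i \sqrt{158} \approx -8512.0 + 12.57 i$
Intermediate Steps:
$F{\left(k \right)} = \sqrt{-8 + k}$ ($F{\left(k \right)} = \sqrt{k - 8} = \sqrt{-8 + k}$)
$\left(-31060 + 22548\right) + F{\left(-92 - 58 \right)} = \left(-31060 + 22548\right) + \sqrt{-8 - 150} = -8512 + \sqrt{-8 - 150} = -8512 + \sqrt{-158} = -8512 + i \sqrt{158}$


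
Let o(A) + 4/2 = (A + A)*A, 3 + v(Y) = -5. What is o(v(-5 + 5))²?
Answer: 15876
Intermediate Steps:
v(Y) = -8 (v(Y) = -3 - 5 = -8)
o(A) = -2 + 2*A² (o(A) = -2 + (A + A)*A = -2 + (2*A)*A = -2 + 2*A²)
o(v(-5 + 5))² = (-2 + 2*(-8)²)² = (-2 + 2*64)² = (-2 + 128)² = 126² = 15876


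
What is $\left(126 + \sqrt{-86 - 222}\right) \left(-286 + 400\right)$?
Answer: $14364 + 228 i \sqrt{77} \approx 14364.0 + 2000.7 i$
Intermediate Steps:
$\left(126 + \sqrt{-86 - 222}\right) \left(-286 + 400\right) = \left(126 + \sqrt{-308}\right) 114 = \left(126 + 2 i \sqrt{77}\right) 114 = 14364 + 228 i \sqrt{77}$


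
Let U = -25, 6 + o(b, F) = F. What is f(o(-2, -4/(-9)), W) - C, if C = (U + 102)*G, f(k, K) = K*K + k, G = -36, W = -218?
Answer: 452614/9 ≈ 50290.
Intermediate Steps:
o(b, F) = -6 + F
f(k, K) = k + K**2 (f(k, K) = K**2 + k = k + K**2)
C = -2772 (C = (-25 + 102)*(-36) = 77*(-36) = -2772)
f(o(-2, -4/(-9)), W) - C = ((-6 - 4/(-9)) + (-218)**2) - 1*(-2772) = ((-6 - 4*(-1/9)) + 47524) + 2772 = ((-6 + 4/9) + 47524) + 2772 = (-50/9 + 47524) + 2772 = 427666/9 + 2772 = 452614/9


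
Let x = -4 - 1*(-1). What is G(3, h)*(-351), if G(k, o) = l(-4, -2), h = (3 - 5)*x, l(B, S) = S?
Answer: 702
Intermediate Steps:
x = -3 (x = -4 + 1 = -3)
h = 6 (h = (3 - 5)*(-3) = -2*(-3) = 6)
G(k, o) = -2
G(3, h)*(-351) = -2*(-351) = 702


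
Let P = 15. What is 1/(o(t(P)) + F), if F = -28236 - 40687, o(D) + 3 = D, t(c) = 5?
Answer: -1/68921 ≈ -1.4509e-5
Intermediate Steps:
o(D) = -3 + D
F = -68923
1/(o(t(P)) + F) = 1/((-3 + 5) - 68923) = 1/(2 - 68923) = 1/(-68921) = -1/68921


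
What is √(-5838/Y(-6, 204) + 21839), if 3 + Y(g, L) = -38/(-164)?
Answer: √1234010363/227 ≈ 154.75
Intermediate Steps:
Y(g, L) = -227/82 (Y(g, L) = -3 - 38/(-164) = -3 - 38*(-1/164) = -3 + 19/82 = -227/82)
√(-5838/Y(-6, 204) + 21839) = √(-5838/(-227/82) + 21839) = √(-5838*(-82/227) + 21839) = √(478716/227 + 21839) = √(5436169/227) = √1234010363/227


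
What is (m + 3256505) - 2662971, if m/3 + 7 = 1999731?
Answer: 6592706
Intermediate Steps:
m = 5999172 (m = -21 + 3*1999731 = -21 + 5999193 = 5999172)
(m + 3256505) - 2662971 = (5999172 + 3256505) - 2662971 = 9255677 - 2662971 = 6592706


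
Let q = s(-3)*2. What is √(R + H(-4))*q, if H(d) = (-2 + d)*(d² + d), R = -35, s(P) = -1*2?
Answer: -4*I*√107 ≈ -41.376*I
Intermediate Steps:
s(P) = -2
H(d) = (-2 + d)*(d + d²)
q = -4 (q = -2*2 = -4)
√(R + H(-4))*q = √(-35 - 4*(-2 + (-4)² - 1*(-4)))*(-4) = √(-35 - 4*(-2 + 16 + 4))*(-4) = √(-35 - 4*18)*(-4) = √(-35 - 72)*(-4) = √(-107)*(-4) = (I*√107)*(-4) = -4*I*√107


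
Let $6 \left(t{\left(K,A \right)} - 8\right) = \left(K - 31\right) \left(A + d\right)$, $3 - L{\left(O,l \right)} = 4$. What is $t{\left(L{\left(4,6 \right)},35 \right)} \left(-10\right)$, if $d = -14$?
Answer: $1040$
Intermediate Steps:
$L{\left(O,l \right)} = -1$ ($L{\left(O,l \right)} = 3 - 4 = -1$)
$t{\left(K,A \right)} = 8 + \frac{\left(-31 + K\right) \left(-14 + A\right)}{6}$ ($t{\left(K,A \right)} = 8 + \frac{\left(K - 31\right) \left(A - 14\right)}{6} = 8 + \frac{\left(-31 + K\right) \left(-14 + A\right)}{6}$)
$t{\left(L{\left(4,6 \right)},35 \right)} \left(-10\right) = \left(\frac{241}{3} - \frac{1085}{6} - - \frac{7}{3} + \frac{1}{6} \cdot 35 \left(-1\right)\right) \left(-10\right) = \left(\frac{241}{3} - \frac{1085}{6} + \frac{7}{3} - \frac{35}{6}\right) \left(-10\right) = \left(-104\right) \left(-10\right) = 1040$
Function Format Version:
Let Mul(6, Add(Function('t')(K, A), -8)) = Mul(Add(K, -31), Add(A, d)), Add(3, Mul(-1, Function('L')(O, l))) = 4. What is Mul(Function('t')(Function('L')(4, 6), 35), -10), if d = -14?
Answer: 1040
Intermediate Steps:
Function('L')(O, l) = -1 (Function('L')(O, l) = Add(3, Mul(-1, 4)) = Add(3, -4) = -1)
Function('t')(K, A) = Add(8, Mul(Rational(1, 6), Add(-31, K), Add(-14, A))) (Function('t')(K, A) = Add(8, Mul(Rational(1, 6), Mul(Add(K, -31), Add(A, -14)))) = Add(8, Mul(Rational(1, 6), Mul(Add(-31, K), Add(-14, A)))) = Add(8, Mul(Rational(1, 6), Add(-31, K), Add(-14, A))))
Mul(Function('t')(Function('L')(4, 6), 35), -10) = Mul(Add(Rational(241, 3), Mul(Rational(-31, 6), 35), Mul(Rational(-7, 3), -1), Mul(Rational(1, 6), 35, -1)), -10) = Mul(Add(Rational(241, 3), Rational(-1085, 6), Rational(7, 3), Rational(-35, 6)), -10) = Mul(-104, -10) = 1040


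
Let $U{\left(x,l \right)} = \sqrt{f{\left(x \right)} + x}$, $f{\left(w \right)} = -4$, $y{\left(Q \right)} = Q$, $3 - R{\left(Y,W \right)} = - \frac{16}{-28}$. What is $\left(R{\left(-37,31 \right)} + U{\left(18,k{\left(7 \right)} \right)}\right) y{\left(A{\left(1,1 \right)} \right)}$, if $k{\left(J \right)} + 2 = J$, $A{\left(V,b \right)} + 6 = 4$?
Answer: $- \frac{34}{7} - 2 \sqrt{14} \approx -12.34$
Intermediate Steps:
$A{\left(V,b \right)} = -2$ ($A{\left(V,b \right)} = -6 + 4 = -2$)
$R{\left(Y,W \right)} = \frac{17}{7}$ ($R{\left(Y,W \right)} = 3 - - \frac{16}{-28} = 3 - \left(-16\right) \left(- \frac{1}{28}\right) = 3 - \frac{4}{7} = \frac{17}{7}$)
$k{\left(J \right)} = -2 + J$
$U{\left(x,l \right)} = \sqrt{-4 + x}$
$\left(R{\left(-37,31 \right)} + U{\left(18,k{\left(7 \right)} \right)}\right) y{\left(A{\left(1,1 \right)} \right)} = \left(\frac{17}{7} + \sqrt{-4 + 18}\right) \left(-2\right) = \left(\frac{17}{7} + \sqrt{14}\right) \left(-2\right) = - \frac{34}{7} - 2 \sqrt{14}$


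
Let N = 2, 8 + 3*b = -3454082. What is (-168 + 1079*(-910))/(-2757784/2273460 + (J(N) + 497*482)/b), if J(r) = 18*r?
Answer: 192796041798274530/278993224519 ≈ 6.9104e+5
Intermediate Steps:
b = -3454090/3 (b = -8/3 + (⅓)*(-3454082) = -8/3 - 3454082/3 = -3454090/3 ≈ -1.1514e+6)
(-168 + 1079*(-910))/(-2757784/2273460 + (J(N) + 497*482)/b) = (-168 + 1079*(-910))/(-2757784/2273460 + (18*2 + 497*482)/(-3454090/3)) = (-168 - 981890)/(-2757784*1/2273460 + (36 + 239554)*(-3/3454090)) = -982058/(-689446/568365 + 239590*(-3/3454090)) = -982058/(-689446/568365 - 71877/345409) = -982058/(-278993224519/196318386285) = -982058*(-196318386285/278993224519) = 192796041798274530/278993224519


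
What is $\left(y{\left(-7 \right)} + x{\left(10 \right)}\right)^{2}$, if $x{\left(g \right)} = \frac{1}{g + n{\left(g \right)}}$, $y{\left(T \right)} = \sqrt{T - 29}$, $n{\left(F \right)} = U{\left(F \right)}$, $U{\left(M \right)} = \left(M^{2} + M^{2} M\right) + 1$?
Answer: $- \frac{44435555}{1234321} + \frac{12 i}{1111} \approx -36.0 + 0.010801 i$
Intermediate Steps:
$U{\left(M \right)} = 1 + M^{2} + M^{3}$ ($U{\left(M \right)} = \left(M^{2} + M^{3}\right) + 1 = 1 + M^{2} + M^{3}$)
$n{\left(F \right)} = 1 + F^{2} + F^{3}$
$y{\left(T \right)} = \sqrt{-29 + T}$
$x{\left(g \right)} = \frac{1}{1 + g + g^{2} + g^{3}}$ ($x{\left(g \right)} = \frac{1}{g + \left(1 + g^{2} + g^{3}\right)} = \frac{1}{1 + g + g^{2} + g^{3}}$)
$\left(y{\left(-7 \right)} + x{\left(10 \right)}\right)^{2} = \left(\sqrt{-29 - 7} + \frac{1}{1 + 10 + 10^{2} + 10^{3}}\right)^{2} = \left(\sqrt{-36} + \frac{1}{1 + 10 + 100 + 1000}\right)^{2} = \left(6 i + \frac{1}{1111}\right)^{2} = \left(\frac{1}{1111} + 6 i\right)^{2}$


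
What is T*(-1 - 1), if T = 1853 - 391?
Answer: -2924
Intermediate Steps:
T = 1462
T*(-1 - 1) = 1462*(-1 - 1) = 1462*(-2) = -2924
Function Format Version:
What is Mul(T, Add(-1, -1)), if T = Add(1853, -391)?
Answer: -2924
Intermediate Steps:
T = 1462
Mul(T, Add(-1, -1)) = Mul(1462, Add(-1, -1)) = Mul(1462, -2) = -2924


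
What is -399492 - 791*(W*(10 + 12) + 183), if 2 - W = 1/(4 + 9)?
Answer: -7510235/13 ≈ -5.7771e+5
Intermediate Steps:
W = 25/13 (W = 2 - 1/(4 + 9) = 2 - 1/13 = 25/13 ≈ 1.9231)
-399492 - 791*(W*(10 + 12) + 183) = -399492 - 791*(25*(10 + 12)/13 + 183) = -399492 - 791*((25/13)*22 + 183) = -399492 - 791*(550/13 + 183) = -399492 - 791*2929/13 = -399492 - 1*2316839/13 = -399492 - 2316839/13 = -7510235/13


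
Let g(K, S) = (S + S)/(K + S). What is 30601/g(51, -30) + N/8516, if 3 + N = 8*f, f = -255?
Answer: -228028459/21290 ≈ -10711.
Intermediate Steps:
g(K, S) = 2*S/(K + S) (g(K, S) = (2*S)/(K + S) = 2*S/(K + S))
N = -2043 (N = -3 + 8*(-255) = -3 - 2040 = -2043)
30601/g(51, -30) + N/8516 = 30601/((2*(-30)/(51 - 30))) - 2043/8516 = 30601/((2*(-30)/21)) - 2043*1/8516 = 30601/((2*(-30)*(1/21))) - 2043/8516 = 30601/(-20/7) - 2043/8516 = 30601*(-7/20) - 2043/8516 = -214207/20 - 2043/8516 = -228028459/21290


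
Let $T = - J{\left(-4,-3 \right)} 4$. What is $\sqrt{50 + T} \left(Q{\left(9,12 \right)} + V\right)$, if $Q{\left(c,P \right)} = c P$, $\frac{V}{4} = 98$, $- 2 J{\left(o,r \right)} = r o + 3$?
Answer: $2000 \sqrt{5} \approx 4472.1$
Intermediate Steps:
$J{\left(o,r \right)} = - \frac{3}{2} - \frac{o r}{2}$ ($J{\left(o,r \right)} = - \frac{r o + 3}{2} = - \frac{o r + 3}{2} = - \frac{3 + o r}{2} = - \frac{3}{2} - \frac{o r}{2}$)
$V = 392$ ($V = 4 \cdot 98 = 392$)
$T = 30$ ($T = - (- \frac{3}{2} - \left(-2\right) \left(-3\right)) 4 = - (- \frac{3}{2} - 6) 4 = \left(-1\right) \left(- \frac{15}{2}\right) 4 = \frac{15}{2} \cdot 4 = 30$)
$Q{\left(c,P \right)} = P c$
$\sqrt{50 + T} \left(Q{\left(9,12 \right)} + V\right) = \sqrt{50 + 30} \left(12 \cdot 9 + 392\right) = \sqrt{80} \left(108 + 392\right) = 4 \sqrt{5} \cdot 500 = 2000 \sqrt{5}$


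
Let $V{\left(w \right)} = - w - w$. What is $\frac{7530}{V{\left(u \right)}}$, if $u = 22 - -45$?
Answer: $- \frac{3765}{67} \approx -56.194$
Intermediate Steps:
$u = 67$ ($u = 22 + 45 = 67$)
$V{\left(w \right)} = - 2 w$
$\frac{7530}{V{\left(u \right)}} = \frac{7530}{\left(-2\right) 67} = \frac{7530}{-134} = 7530 \left(- \frac{1}{134}\right) = - \frac{3765}{67}$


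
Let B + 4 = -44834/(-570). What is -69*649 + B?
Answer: -12741308/285 ≈ -44706.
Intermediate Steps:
B = 21277/285 (B = -4 - 44834/(-570) = -4 - 44834*(-1/570) = -4 + 22417/285 = 21277/285 ≈ 74.656)
-69*649 + B = -69*649 + 21277/285 = -44781 + 21277/285 = -12741308/285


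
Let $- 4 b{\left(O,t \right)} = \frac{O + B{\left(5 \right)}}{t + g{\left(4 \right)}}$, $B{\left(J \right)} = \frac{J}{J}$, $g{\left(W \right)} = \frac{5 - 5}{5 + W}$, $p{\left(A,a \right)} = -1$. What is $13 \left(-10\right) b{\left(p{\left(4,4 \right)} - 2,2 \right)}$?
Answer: $- \frac{65}{2} \approx -32.5$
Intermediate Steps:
$g{\left(W \right)} = 0$ ($g{\left(W \right)} = \frac{0}{5 + W} = 0$)
$B{\left(J \right)} = 1$
$b{\left(O,t \right)} = - \frac{1 + O}{4 t}$ ($b{\left(O,t \right)} = - \frac{\left(O + 1\right) \frac{1}{t + 0}}{4} = - \frac{\left(1 + O\right) \frac{1}{t}}{4} = - \frac{\frac{1}{t} \left(1 + O\right)}{4} = - \frac{1 + O}{4 t}$)
$13 \left(-10\right) b{\left(p{\left(4,4 \right)} - 2,2 \right)} = 13 \left(-10\right) \frac{-1 - \left(-1 - 2\right)}{4 \cdot 2} = - 130 \cdot \frac{1}{4} \cdot \frac{1}{2} \left(-1 - \left(-1 - 2\right)\right) = - 130 \cdot \frac{1}{4} \cdot \frac{1}{2} \left(-1 - -3\right) = - 130 \cdot \frac{1}{4} \cdot \frac{1}{2} \left(-1 + 3\right) = - 130 \cdot \frac{1}{4} \cdot \frac{1}{2} \cdot 2 = \left(-130\right) \frac{1}{4} = - \frac{65}{2}$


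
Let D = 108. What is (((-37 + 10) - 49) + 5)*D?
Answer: -7668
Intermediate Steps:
(((-37 + 10) - 49) + 5)*D = (((-37 + 10) - 49) + 5)*108 = ((-27 - 49) + 5)*108 = (-76 + 5)*108 = -71*108 = -7668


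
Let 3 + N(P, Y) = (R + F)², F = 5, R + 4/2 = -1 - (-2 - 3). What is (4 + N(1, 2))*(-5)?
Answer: -250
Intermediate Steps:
R = 2 (R = -2 + (-1 - (-2 - 3)) = -2 + (-1 - 1*(-5)) = -2 + (-1 + 5) = -2 + 4 = 2)
N(P, Y) = 46 (N(P, Y) = -3 + (2 + 5)² = -3 + 7² = -3 + 49 = 46)
(4 + N(1, 2))*(-5) = (4 + 46)*(-5) = 50*(-5) = -250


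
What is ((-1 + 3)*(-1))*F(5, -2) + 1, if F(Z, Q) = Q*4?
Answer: 17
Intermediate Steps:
F(Z, Q) = 4*Q
((-1 + 3)*(-1))*F(5, -2) + 1 = ((-1 + 3)*(-1))*(4*(-2)) + 1 = (2*(-1))*(-8) + 1 = -2*(-8) + 1 = 16 + 1 = 17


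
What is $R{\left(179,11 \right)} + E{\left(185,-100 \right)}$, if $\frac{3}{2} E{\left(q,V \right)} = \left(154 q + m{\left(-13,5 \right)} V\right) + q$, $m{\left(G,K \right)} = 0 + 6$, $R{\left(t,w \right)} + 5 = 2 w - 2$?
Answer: $\frac{56195}{3} \approx 18732.0$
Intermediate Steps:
$R{\left(t,w \right)} = -7 + 2 w$ ($R{\left(t,w \right)} = -5 + \left(2 w - 2\right) = -5 + \left(-2 + 2 w\right) = -7 + 2 w$)
$m{\left(G,K \right)} = 6$
$E{\left(q,V \right)} = 4 V + \frac{310 q}{3}$ ($E{\left(q,V \right)} = \frac{2 \left(\left(154 q + 6 V\right) + q\right)}{3} = \frac{2 \left(\left(6 V + 154 q\right) + q\right)}{3} = \frac{2 \left(6 V + 155 q\right)}{3} = 4 V + \frac{310 q}{3}$)
$R{\left(179,11 \right)} + E{\left(185,-100 \right)} = \left(-7 + 2 \cdot 11\right) + \left(4 \left(-100\right) + \frac{310}{3} \cdot 185\right) = \left(-7 + 22\right) + \left(-400 + \frac{57350}{3}\right) = 15 + \frac{56150}{3} = \frac{56195}{3}$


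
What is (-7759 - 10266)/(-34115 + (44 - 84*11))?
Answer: 3605/6999 ≈ 0.51507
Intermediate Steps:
(-7759 - 10266)/(-34115 + (44 - 84*11)) = -18025/(-34115 + (44 - 924)) = -18025/(-34115 - 880) = -18025/(-34995) = -18025*(-1/34995) = 3605/6999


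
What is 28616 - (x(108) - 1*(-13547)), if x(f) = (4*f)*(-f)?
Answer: 61725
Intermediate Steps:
x(f) = -4*f²
28616 - (x(108) - 1*(-13547)) = 28616 - (-4*108² - 1*(-13547)) = 28616 - (-4*11664 + 13547) = 28616 - (-46656 + 13547) = 28616 - 1*(-33109) = 28616 + 33109 = 61725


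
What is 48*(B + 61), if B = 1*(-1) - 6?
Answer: 2592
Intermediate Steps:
B = -7 (B = -1 - 6 = -7)
48*(B + 61) = 48*(-7 + 61) = 48*54 = 2592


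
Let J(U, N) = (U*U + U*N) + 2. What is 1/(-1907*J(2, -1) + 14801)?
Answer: 1/7173 ≈ 0.00013941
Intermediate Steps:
J(U, N) = 2 + U² + N*U (J(U, N) = (U² + N*U) + 2 = 2 + U² + N*U)
1/(-1907*J(2, -1) + 14801) = 1/(-1907*(2 + 2² - 1*2) + 14801) = 1/(-1907*(2 + 4 - 2) + 14801) = 1/(-1907*4 + 14801) = 1/(-7628 + 14801) = 1/7173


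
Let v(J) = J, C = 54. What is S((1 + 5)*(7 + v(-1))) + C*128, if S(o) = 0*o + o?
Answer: 6948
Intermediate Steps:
S(o) = o (S(o) = 0 + o = o)
S((1 + 5)*(7 + v(-1))) + C*128 = (1 + 5)*(7 - 1) + 54*128 = 6*6 + 6912 = 36 + 6912 = 6948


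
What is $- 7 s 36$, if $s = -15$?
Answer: $3780$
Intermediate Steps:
$- 7 s 36 = \left(-7\right) \left(-15\right) 36 = 105 \cdot 36 = 3780$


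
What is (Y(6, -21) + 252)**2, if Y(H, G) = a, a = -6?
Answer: 60516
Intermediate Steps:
Y(H, G) = -6
(Y(6, -21) + 252)**2 = (-6 + 252)**2 = 246**2 = 60516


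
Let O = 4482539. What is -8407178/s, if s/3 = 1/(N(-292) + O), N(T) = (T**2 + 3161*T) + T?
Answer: -10213317271274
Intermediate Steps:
N(T) = T**2 + 3162*T
s = 1/1214833 (s = 3/(-292*(3162 - 292) + 4482539) = 3/(-292*2870 + 4482539) = 3/(-838040 + 4482539) = 3/3644499 = 3*(1/3644499) = 1/1214833 ≈ 8.2316e-7)
-8407178/s = -8407178/1/1214833 = -8407178*1214833 = -10213317271274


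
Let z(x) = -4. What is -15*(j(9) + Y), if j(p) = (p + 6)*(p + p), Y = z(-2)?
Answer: -3990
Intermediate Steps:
Y = -4
j(p) = 2*p*(6 + p) (j(p) = (6 + p)*(2*p) = 2*p*(6 + p))
-15*(j(9) + Y) = -15*(2*9*(6 + 9) - 4) = -15*(2*9*15 - 4) = -15*(270 - 4) = -15*266 = -3990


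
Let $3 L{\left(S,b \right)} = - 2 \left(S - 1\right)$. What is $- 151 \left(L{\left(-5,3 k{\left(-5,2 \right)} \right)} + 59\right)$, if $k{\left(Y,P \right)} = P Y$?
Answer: $-9513$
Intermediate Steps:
$L{\left(S,b \right)} = \frac{2}{3} - \frac{2 S}{3}$ ($L{\left(S,b \right)} = \frac{\left(-2\right) \left(S - 1\right)}{3} = \frac{\left(-2\right) \left(-1 + S\right)}{3} = \frac{2 - 2 S}{3} = \frac{2}{3} - \frac{2 S}{3}$)
$- 151 \left(L{\left(-5,3 k{\left(-5,2 \right)} \right)} + 59\right) = - 151 \left(\left(\frac{2}{3} - - \frac{10}{3}\right) + 59\right) = - 151 \left(\left(\frac{2}{3} + \frac{10}{3}\right) + 59\right) = - 151 \left(4 + 59\right) = \left(-151\right) 63 = -9513$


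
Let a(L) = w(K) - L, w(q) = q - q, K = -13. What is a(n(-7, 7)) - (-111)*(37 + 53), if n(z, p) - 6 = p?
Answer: 9977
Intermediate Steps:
n(z, p) = 6 + p
w(q) = 0
a(L) = -L (a(L) = 0 - L = -L)
a(n(-7, 7)) - (-111)*(37 + 53) = -(6 + 7) - (-111)*(37 + 53) = -1*13 - (-111)*90 = -13 - 1*(-9990) = -13 + 9990 = 9977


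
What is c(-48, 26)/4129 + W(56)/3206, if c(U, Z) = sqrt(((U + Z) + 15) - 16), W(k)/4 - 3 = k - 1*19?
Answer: 80/1603 + I*sqrt(23)/4129 ≈ 0.049906 + 0.0011615*I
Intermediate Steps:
W(k) = -64 + 4*k (W(k) = 12 + 4*(k - 1*19) = 12 + 4*(k - 19) = 12 + 4*(-19 + k) = 12 + (-76 + 4*k) = -64 + 4*k)
c(U, Z) = sqrt(-1 + U + Z) (c(U, Z) = sqrt((15 + U + Z) - 16) = sqrt(-1 + U + Z))
c(-48, 26)/4129 + W(56)/3206 = sqrt(-1 - 48 + 26)/4129 + (-64 + 4*56)/3206 = sqrt(-23)*(1/4129) + (-64 + 224)*(1/3206) = (I*sqrt(23))*(1/4129) + 160*(1/3206) = I*sqrt(23)/4129 + 80/1603 = 80/1603 + I*sqrt(23)/4129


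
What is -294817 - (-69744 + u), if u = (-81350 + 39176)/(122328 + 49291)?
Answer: -38626761013/171619 ≈ -2.2507e+5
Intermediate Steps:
u = -42174/171619 ≈ -0.24574
-294817 - (-69744 + u) = -294817 - (-69744 - 42174/171619) = -294817 - 1*(-11969437710/171619) = -294817 + 11969437710/171619 = -38626761013/171619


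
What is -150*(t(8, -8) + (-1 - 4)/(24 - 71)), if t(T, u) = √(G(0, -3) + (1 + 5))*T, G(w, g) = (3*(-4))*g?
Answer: -750/47 - 1200*√42 ≈ -7792.8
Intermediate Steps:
G(w, g) = -12*g
t(T, u) = T*√42 (t(T, u) = √(-12*(-3) + (1 + 5))*T = √(36 + 6)*T = √42*T = T*√42)
-150*(t(8, -8) + (-1 - 4)/(24 - 71)) = -150*(8*√42 + (-1 - 4)/(24 - 71)) = -150*(8*√42 - 5/(-47)) = -150*(8*√42 - 5*(-1/47)) = -150*(8*√42 + 5/47) = -150*(5/47 + 8*√42) = -750/47 - 1200*√42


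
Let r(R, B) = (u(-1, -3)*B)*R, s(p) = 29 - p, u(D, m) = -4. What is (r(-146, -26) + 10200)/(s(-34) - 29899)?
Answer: 1246/7459 ≈ 0.16705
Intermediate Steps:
r(R, B) = -4*B*R (r(R, B) = (-4*B)*R = -4*B*R)
(r(-146, -26) + 10200)/(s(-34) - 29899) = (-4*(-26)*(-146) + 10200)/((29 - 1*(-34)) - 29899) = (-15184 + 10200)/((29 + 34) - 29899) = -4984/(63 - 29899) = -4984/(-29836) = -4984*(-1/29836) = 1246/7459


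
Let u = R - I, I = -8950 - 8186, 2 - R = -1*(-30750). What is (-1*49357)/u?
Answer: 49357/13612 ≈ 3.6260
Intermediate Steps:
R = -30748 (R = 2 - (-1)*(-30750) = 2 - 1*30750 = 2 - 30750 = -30748)
I = -17136
u = -13612 (u = -30748 - 1*(-17136) = -30748 + 17136 = -13612)
(-1*49357)/u = -1*49357/(-13612) = -49357*(-1/13612) = 49357/13612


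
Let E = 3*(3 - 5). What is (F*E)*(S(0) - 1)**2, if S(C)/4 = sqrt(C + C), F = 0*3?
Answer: 0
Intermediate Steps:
F = 0
E = -6 (E = 3*(-2) = -6)
S(C) = 4*sqrt(2)*sqrt(C) (S(C) = 4*sqrt(C + C) = 4*sqrt(2*C) = 4*(sqrt(2)*sqrt(C)) = 4*sqrt(2)*sqrt(C))
(F*E)*(S(0) - 1)**2 = (0*(-6))*(4*sqrt(2)*sqrt(0) - 1)**2 = 0*(4*sqrt(2)*0 - 1)**2 = 0*(0 - 1)**2 = 0*(-1)**2 = 0*1 = 0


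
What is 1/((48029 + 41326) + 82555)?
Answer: 1/171910 ≈ 5.8170e-6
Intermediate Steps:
1/((48029 + 41326) + 82555) = 1/(89355 + 82555) = 1/171910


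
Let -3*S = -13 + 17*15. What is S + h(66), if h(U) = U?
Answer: -44/3 ≈ -14.667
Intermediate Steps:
S = -242/3 (S = -(-13 + 17*15)/3 = -(-13 + 255)/3 = -1/3*242 = -242/3 ≈ -80.667)
S + h(66) = -242/3 + 66 = -44/3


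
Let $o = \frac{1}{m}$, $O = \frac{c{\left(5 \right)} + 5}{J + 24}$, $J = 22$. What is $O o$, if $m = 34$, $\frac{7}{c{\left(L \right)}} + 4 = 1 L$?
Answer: $\frac{3}{391} \approx 0.0076726$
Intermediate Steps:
$c{\left(L \right)} = \frac{7}{-4 + L}$ ($c{\left(L \right)} = \frac{7}{-4 + 1 L} = \frac{7}{-4 + L}$)
$O = \frac{6}{23}$ ($O = \frac{\frac{7}{-4 + 5} + 5}{22 + 24} = \frac{\frac{7}{1} + 5}{46} = \left(7 \cdot 1 + 5\right) \frac{1}{46} = \left(7 + 5\right) \frac{1}{46} = 12 \cdot \frac{1}{46} = \frac{6}{23} \approx 0.26087$)
$o = \frac{1}{34} \approx 0.029412$
$O o = \frac{6}{23} \cdot \frac{1}{34} = \frac{3}{391}$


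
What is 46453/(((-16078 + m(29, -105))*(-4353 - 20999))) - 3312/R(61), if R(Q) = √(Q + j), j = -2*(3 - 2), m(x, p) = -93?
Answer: 451/3980264 - 3312*√59/59 ≈ -431.19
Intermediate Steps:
j = -2 (j = -2*1 = -2)
R(Q) = √(-2 + Q) (R(Q) = √(Q - 2) = √(-2 + Q))
46453/(((-16078 + m(29, -105))*(-4353 - 20999))) - 3312/R(61) = 46453/(((-16078 - 93)*(-4353 - 20999))) - 3312/√(-2 + 61) = 46453/((-16171*(-25352))) - 3312*√59/59 = 46453/409967192 - 3312*√59/59 = 46453*(1/409967192) - 3312*√59/59 = 451/3980264 - 3312*√59/59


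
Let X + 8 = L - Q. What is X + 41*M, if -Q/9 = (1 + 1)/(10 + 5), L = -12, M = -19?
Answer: -3989/5 ≈ -797.80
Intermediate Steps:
Q = -6/5 (Q = -9*(1 + 1)/(10 + 5) = -18/15 = -9*2/15 = -6/5 ≈ -1.2000)
X = -94/5 (X = -8 + (-12 - 1*(-6/5)) = -8 + (-12 + 6/5) = -8 - 54/5 = -94/5 ≈ -18.800)
X + 41*M = -94/5 + 41*(-19) = -94/5 - 779 = -3989/5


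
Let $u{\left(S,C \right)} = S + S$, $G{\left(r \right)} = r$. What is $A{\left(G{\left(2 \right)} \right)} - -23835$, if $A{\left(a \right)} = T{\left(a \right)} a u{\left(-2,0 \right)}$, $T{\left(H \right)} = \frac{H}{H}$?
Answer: $23827$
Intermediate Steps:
$T{\left(H \right)} = 1$
$u{\left(S,C \right)} = 2 S$
$A{\left(a \right)} = - 4 a$ ($A{\left(a \right)} = 1 a 2 \left(-2\right) = a \left(-4\right) = - 4 a$)
$A{\left(G{\left(2 \right)} \right)} - -23835 = \left(-4\right) 2 - -23835 = -8 + 23835 = 23827$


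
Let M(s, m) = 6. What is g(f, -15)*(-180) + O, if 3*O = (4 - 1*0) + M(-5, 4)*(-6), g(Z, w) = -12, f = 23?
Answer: 6448/3 ≈ 2149.3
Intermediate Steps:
O = -32/3 (O = ((4 - 1*0) + 6*(-6))/3 = ((4 + 0) - 36)/3 = (4 - 36)/3 = (⅓)*(-32) = -32/3 ≈ -10.667)
g(f, -15)*(-180) + O = -12*(-180) - 32/3 = 2160 - 32/3 = 6448/3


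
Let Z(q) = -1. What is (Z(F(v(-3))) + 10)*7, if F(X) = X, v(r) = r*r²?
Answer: 63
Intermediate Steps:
v(r) = r³
(Z(F(v(-3))) + 10)*7 = (-1 + 10)*7 = 9*7 = 63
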